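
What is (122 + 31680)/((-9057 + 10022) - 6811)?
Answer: -15901/2923 ≈ -5.4400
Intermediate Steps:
(122 + 31680)/((-9057 + 10022) - 6811) = 31802/(965 - 6811) = 31802/(-5846) = 31802*(-1/5846) = -15901/2923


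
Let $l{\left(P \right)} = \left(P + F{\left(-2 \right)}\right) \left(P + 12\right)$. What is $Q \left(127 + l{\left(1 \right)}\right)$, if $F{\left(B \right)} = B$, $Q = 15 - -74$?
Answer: $10146$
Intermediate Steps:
$Q = 89$ ($Q = 15 + 74 = 89$)
$l{\left(P \right)} = \left(-2 + P\right) \left(12 + P\right)$ ($l{\left(P \right)} = \left(P - 2\right) \left(P + 12\right) = \left(-2 + P\right) \left(12 + P\right)$)
$Q \left(127 + l{\left(1 \right)}\right) = 89 \left(127 + \left(-24 + 1^{2} + 10 \cdot 1\right)\right) = 89 \left(127 + \left(-24 + 1 + 10\right)\right) = 89 \left(127 - 13\right) = 89 \cdot 114 = 10146$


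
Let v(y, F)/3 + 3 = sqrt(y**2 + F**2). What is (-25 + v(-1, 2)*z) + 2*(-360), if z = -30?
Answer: -475 - 90*sqrt(5) ≈ -676.25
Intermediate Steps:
v(y, F) = -9 + 3*sqrt(F**2 + y**2) (v(y, F) = -9 + 3*sqrt(y**2 + F**2) = -9 + 3*sqrt(F**2 + y**2))
(-25 + v(-1, 2)*z) + 2*(-360) = (-25 + (-9 + 3*sqrt(2**2 + (-1)**2))*(-30)) + 2*(-360) = (-25 + (-9 + 3*sqrt(4 + 1))*(-30)) - 720 = (-25 + (-9 + 3*sqrt(5))*(-30)) - 720 = (-25 + (270 - 90*sqrt(5))) - 720 = (245 - 90*sqrt(5)) - 720 = -475 - 90*sqrt(5)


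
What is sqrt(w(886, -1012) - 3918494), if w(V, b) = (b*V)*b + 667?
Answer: 27*sqrt(1239333) ≈ 30058.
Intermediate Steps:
w(V, b) = 667 + V*b**2 (w(V, b) = (V*b)*b + 667 = V*b**2 + 667 = 667 + V*b**2)
sqrt(w(886, -1012) - 3918494) = sqrt((667 + 886*(-1012)**2) - 3918494) = sqrt((667 + 886*1024144) - 3918494) = sqrt((667 + 907391584) - 3918494) = sqrt(907392251 - 3918494) = sqrt(903473757) = 27*sqrt(1239333)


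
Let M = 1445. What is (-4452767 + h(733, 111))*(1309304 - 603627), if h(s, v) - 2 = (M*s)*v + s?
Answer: 79824420164531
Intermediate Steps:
h(s, v) = 2 + s + 1445*s*v (h(s, v) = 2 + ((1445*s)*v + s) = 2 + (1445*s*v + s) = 2 + (s + 1445*s*v) = 2 + s + 1445*s*v)
(-4452767 + h(733, 111))*(1309304 - 603627) = (-4452767 + (2 + 733 + 1445*733*111))*(1309304 - 603627) = (-4452767 + (2 + 733 + 117569535))*705677 = (-4452767 + 117570270)*705677 = 113117503*705677 = 79824420164531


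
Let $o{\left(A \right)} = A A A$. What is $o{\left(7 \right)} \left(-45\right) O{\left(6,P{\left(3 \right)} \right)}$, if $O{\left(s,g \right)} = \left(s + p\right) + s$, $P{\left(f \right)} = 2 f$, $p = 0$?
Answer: $-185220$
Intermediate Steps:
$O{\left(s,g \right)} = 2 s$ ($O{\left(s,g \right)} = \left(s + 0\right) + s = s + s = 2 s$)
$o{\left(A \right)} = A^{3}$ ($o{\left(A \right)} = A^{2} A = A^{3}$)
$o{\left(7 \right)} \left(-45\right) O{\left(6,P{\left(3 \right)} \right)} = 7^{3} \left(-45\right) 2 \cdot 6 = 343 \left(-45\right) 12 = \left(-15435\right) 12 = -185220$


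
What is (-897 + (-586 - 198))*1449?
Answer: -2435769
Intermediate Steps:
(-897 + (-586 - 198))*1449 = (-897 - 784)*1449 = -1681*1449 = -2435769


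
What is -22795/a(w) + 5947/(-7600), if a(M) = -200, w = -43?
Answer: 45277/400 ≈ 113.19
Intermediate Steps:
-22795/a(w) + 5947/(-7600) = -22795/(-200) + 5947/(-7600) = -22795*(-1/200) + 5947*(-1/7600) = 4559/40 - 313/400 = 45277/400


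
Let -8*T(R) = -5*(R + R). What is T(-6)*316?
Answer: -2370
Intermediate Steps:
T(R) = 5*R/4 (T(R) = -(-5)*(R + R)/8 = -(-5)*2*R/8 = -(-5)*R/4 = 5*R/4)
T(-6)*316 = ((5/4)*(-6))*316 = -15/2*316 = -2370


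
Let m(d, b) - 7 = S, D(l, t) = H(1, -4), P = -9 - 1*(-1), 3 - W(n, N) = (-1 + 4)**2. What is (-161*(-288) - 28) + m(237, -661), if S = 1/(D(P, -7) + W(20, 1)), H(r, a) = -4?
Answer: 463469/10 ≈ 46347.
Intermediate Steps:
W(n, N) = -6 (W(n, N) = 3 - (-1 + 4)**2 = 3 - 1*3**2 = 3 - 1*9 = 3 - 9 = -6)
P = -8 (P = -9 + 1 = -8)
D(l, t) = -4
S = -1/10 (S = 1/(-4 - 6) = 1/(-10) = -1/10 ≈ -0.10000)
m(d, b) = 69/10 (m(d, b) = 7 - 1/10 = 69/10)
(-161*(-288) - 28) + m(237, -661) = (-161*(-288) - 28) + 69/10 = (46368 - 28) + 69/10 = 46340 + 69/10 = 463469/10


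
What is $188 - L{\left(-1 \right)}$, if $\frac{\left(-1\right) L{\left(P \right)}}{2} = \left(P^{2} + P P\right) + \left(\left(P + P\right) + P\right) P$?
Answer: $198$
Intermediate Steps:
$L{\left(P \right)} = - 10 P^{2}$ ($L{\left(P \right)} = - 2 \left(\left(P^{2} + P P\right) + \left(\left(P + P\right) + P\right) P\right) = - 2 \left(\left(P^{2} + P^{2}\right) + \left(2 P + P\right) P\right) = - 2 \left(2 P^{2} + 3 P P\right) = - 2 \left(2 P^{2} + 3 P^{2}\right) = - 2 \cdot 5 P^{2} = - 10 P^{2}$)
$188 - L{\left(-1 \right)} = 188 - - 10 \left(-1\right)^{2} = 188 - \left(-10\right) 1 = 188 - -10 = 188 + 10 = 198$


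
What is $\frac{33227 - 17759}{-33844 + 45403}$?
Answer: $\frac{5156}{3853} \approx 1.3382$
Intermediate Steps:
$\frac{33227 - 17759}{-33844 + 45403} = \frac{15468}{11559} = 15468 \cdot \frac{1}{11559} = \frac{5156}{3853}$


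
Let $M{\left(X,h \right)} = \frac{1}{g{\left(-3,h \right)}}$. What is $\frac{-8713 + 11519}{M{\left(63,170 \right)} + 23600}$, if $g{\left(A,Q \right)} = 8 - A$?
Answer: $\frac{1342}{11287} \approx 0.1189$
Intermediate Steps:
$M{\left(X,h \right)} = \frac{1}{11}$ ($M{\left(X,h \right)} = \frac{1}{8 - -3} = \frac{1}{8 + 3} = \frac{1}{11}$)
$\frac{-8713 + 11519}{M{\left(63,170 \right)} + 23600} = \frac{-8713 + 11519}{\frac{1}{11} + 23600} = \frac{2806}{\frac{259601}{11}} = 2806 \cdot \frac{11}{259601} = \frac{1342}{11287}$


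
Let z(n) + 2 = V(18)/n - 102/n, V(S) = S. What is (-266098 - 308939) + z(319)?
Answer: -183437525/319 ≈ -5.7504e+5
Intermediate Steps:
z(n) = -2 - 84/n (z(n) = -2 + (18/n - 102/n) = -2 - 84/n)
(-266098 - 308939) + z(319) = (-266098 - 308939) + (-2 - 84/319) = -575037 + (-2 - 84*1/319) = -575037 + (-2 - 84/319) = -575037 - 722/319 = -183437525/319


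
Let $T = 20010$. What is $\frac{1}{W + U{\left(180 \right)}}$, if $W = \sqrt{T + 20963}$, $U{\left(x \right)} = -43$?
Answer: $\frac{43}{39124} + \frac{\sqrt{40973}}{39124} \approx 0.0062728$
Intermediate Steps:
$W = \sqrt{40973}$ ($W = \sqrt{20010 + 20963} = \sqrt{40973} \approx 202.42$)
$\frac{1}{W + U{\left(180 \right)}} = \frac{1}{\sqrt{40973} - 43} = \frac{1}{-43 + \sqrt{40973}}$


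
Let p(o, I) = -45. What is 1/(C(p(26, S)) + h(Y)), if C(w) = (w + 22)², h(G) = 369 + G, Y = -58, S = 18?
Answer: 1/840 ≈ 0.0011905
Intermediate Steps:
C(w) = (22 + w)²
1/(C(p(26, S)) + h(Y)) = 1/((22 - 45)² + (369 - 58)) = 1/((-23)² + 311) = 1/(529 + 311) = 1/840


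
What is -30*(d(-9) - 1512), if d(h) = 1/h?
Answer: 136090/3 ≈ 45363.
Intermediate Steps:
-30*(d(-9) - 1512) = -30*(1/(-9) - 1512) = -30*(-1/9 - 1512) = -30*(-13609/9) = 136090/3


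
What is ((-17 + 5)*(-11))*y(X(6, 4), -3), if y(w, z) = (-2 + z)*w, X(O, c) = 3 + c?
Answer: -4620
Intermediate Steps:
y(w, z) = w*(-2 + z)
((-17 + 5)*(-11))*y(X(6, 4), -3) = ((-17 + 5)*(-11))*((3 + 4)*(-2 - 3)) = (-12*(-11))*(7*(-5)) = 132*(-35) = -4620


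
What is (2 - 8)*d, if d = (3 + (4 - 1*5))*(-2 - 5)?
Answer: 84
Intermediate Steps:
d = -14 (d = (3 + (4 - 5))*(-7) = (3 - 1)*(-7) = 2*(-7) = -14)
(2 - 8)*d = (2 - 8)*(-14) = -6*(-14) = 84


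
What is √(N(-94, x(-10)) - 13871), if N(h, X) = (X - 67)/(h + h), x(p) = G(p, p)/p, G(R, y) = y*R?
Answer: 11*I*√1012897/94 ≈ 117.77*I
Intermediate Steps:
G(R, y) = R*y
x(p) = p (x(p) = (p*p)/p = p²/p = p)
N(h, X) = (-67 + X)/(2*h) (N(h, X) = (-67 + X)/((2*h)) = (-67 + X)*(1/(2*h)) = (-67 + X)/(2*h))
√(N(-94, x(-10)) - 13871) = √((½)*(-67 - 10)/(-94) - 13871) = √((½)*(-1/94)*(-77) - 13871) = √(77/188 - 13871) = √(-2607671/188) = 11*I*√1012897/94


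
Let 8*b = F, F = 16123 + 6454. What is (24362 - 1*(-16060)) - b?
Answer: 300799/8 ≈ 37600.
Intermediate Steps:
F = 22577
b = 22577/8 (b = (1/8)*22577 = 22577/8 ≈ 2822.1)
(24362 - 1*(-16060)) - b = (24362 - 1*(-16060)) - 1*22577/8 = (24362 + 16060) - 22577/8 = 40422 - 22577/8 = 300799/8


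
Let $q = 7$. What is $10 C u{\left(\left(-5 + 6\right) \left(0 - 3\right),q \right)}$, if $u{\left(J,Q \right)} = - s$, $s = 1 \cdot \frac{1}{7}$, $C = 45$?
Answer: $- \frac{450}{7} \approx -64.286$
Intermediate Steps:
$s = \frac{1}{7}$ ($s = 1 \cdot \frac{1}{7} = \frac{1}{7} \approx 0.14286$)
$u{\left(J,Q \right)} = - \frac{1}{7}$ ($u{\left(J,Q \right)} = \left(-1\right) \frac{1}{7} = - \frac{1}{7}$)
$10 C u{\left(\left(-5 + 6\right) \left(0 - 3\right),q \right)} = 10 \cdot 45 \left(- \frac{1}{7}\right) = 450 \left(- \frac{1}{7}\right) = - \frac{450}{7}$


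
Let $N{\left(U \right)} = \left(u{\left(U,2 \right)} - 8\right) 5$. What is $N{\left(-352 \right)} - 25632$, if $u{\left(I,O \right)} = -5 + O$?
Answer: $-25687$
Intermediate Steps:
$N{\left(U \right)} = -55$ ($N{\left(U \right)} = \left(\left(-5 + 2\right) - 8\right) 5 = \left(-3 - 8\right) 5 = \left(-11\right) 5 = -55$)
$N{\left(-352 \right)} - 25632 = -55 - 25632 = -25687$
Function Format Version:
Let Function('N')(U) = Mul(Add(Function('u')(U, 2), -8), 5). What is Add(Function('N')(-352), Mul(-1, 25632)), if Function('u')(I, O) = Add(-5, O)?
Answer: -25687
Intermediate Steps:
Function('N')(U) = -55 (Function('N')(U) = Mul(Add(Add(-5, 2), -8), 5) = Mul(Add(-3, -8), 5) = Mul(-11, 5) = -55)
Add(Function('N')(-352), Mul(-1, 25632)) = Add(-55, Mul(-1, 25632)) = Add(-55, -25632) = -25687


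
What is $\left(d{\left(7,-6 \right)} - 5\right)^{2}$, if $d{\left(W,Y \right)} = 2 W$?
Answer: $81$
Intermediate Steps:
$\left(d{\left(7,-6 \right)} - 5\right)^{2} = \left(2 \cdot 7 - 5\right)^{2} = \left(14 - 5\right)^{2} = 9^{2} = 81$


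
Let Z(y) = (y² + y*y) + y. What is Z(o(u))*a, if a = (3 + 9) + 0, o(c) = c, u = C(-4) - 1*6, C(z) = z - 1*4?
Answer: 4536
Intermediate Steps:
C(z) = -4 + z (C(z) = z - 4 = -4 + z)
u = -14 (u = (-4 - 4) - 1*6 = -8 - 6 = -14)
Z(y) = y + 2*y² (Z(y) = (y² + y²) + y = 2*y² + y = y + 2*y²)
a = 12 (a = 12 + 0 = 12)
Z(o(u))*a = -14*(1 + 2*(-14))*12 = -14*(1 - 28)*12 = -14*(-27)*12 = 378*12 = 4536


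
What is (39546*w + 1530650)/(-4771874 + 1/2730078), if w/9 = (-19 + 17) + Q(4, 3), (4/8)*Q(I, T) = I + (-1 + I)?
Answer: -15838869666204/13027588226171 ≈ -1.2158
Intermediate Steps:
Q(I, T) = -2 + 4*I (Q(I, T) = 2*(I + (-1 + I)) = 2*(-1 + 2*I) = -2 + 4*I)
w = 108 (w = 9*((-19 + 17) + (-2 + 4*4)) = 9*(-2 + (-2 + 16)) = 9*(-2 + 14) = 9*12 = 108)
(39546*w + 1530650)/(-4771874 + 1/2730078) = (39546*108 + 1530650)/(-4771874 + 1/2730078) = (4270968 + 1530650)/(-4771874 + 1/2730078) = 5801618/(-13027588226171/2730078) = 5801618*(-2730078/13027588226171) = -15838869666204/13027588226171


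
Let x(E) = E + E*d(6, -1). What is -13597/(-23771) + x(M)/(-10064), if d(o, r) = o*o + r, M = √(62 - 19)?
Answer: 13597/23771 - 9*√43/2516 ≈ 0.54854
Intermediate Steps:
M = √43 ≈ 6.5574
d(o, r) = r + o² (d(o, r) = o² + r = r + o²)
x(E) = 36*E (x(E) = E + E*(-1 + 6²) = E + E*(-1 + 36) = E + E*35 = E + 35*E = 36*E)
-13597/(-23771) + x(M)/(-10064) = -13597/(-23771) + (36*√43)/(-10064) = -13597*(-1/23771) + (36*√43)*(-1/10064) = 13597/23771 - 9*√43/2516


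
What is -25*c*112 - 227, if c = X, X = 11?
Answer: -31027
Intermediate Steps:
c = 11
-25*c*112 - 227 = -25*11*112 - 227 = -275*112 - 227 = -30800 - 227 = -31027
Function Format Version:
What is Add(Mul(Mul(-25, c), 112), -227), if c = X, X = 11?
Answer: -31027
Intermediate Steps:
c = 11
Add(Mul(Mul(-25, c), 112), -227) = Add(Mul(Mul(-25, 11), 112), -227) = Add(Mul(-275, 112), -227) = Add(-30800, -227) = -31027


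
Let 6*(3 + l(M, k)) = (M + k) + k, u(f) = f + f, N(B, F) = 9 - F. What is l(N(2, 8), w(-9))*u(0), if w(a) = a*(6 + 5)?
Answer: 0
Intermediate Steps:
w(a) = 11*a (w(a) = a*11 = 11*a)
u(f) = 2*f
l(M, k) = -3 + k/3 + M/6 (l(M, k) = -3 + ((M + k) + k)/6 = -3 + (M + 2*k)/6 = -3 + (k/3 + M/6) = -3 + k/3 + M/6)
l(N(2, 8), w(-9))*u(0) = (-3 + (11*(-9))/3 + (9 - 1*8)/6)*(2*0) = (-3 + (⅓)*(-99) + (9 - 8)/6)*0 = (-3 - 33 + (⅙)*1)*0 = (-3 - 33 + ⅙)*0 = -215/6*0 = 0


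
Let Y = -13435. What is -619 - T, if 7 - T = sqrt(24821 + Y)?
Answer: -626 + sqrt(11386) ≈ -519.29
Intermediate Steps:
T = 7 - sqrt(11386) (T = 7 - sqrt(24821 - 13435) = 7 - sqrt(11386) ≈ -99.705)
-619 - T = -619 - (7 - sqrt(11386)) = -619 + (-7 + sqrt(11386)) = -626 + sqrt(11386)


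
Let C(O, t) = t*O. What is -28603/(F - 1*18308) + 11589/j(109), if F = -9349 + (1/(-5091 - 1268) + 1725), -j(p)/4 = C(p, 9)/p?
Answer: -634832200583/1978819068 ≈ -320.81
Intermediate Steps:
C(O, t) = O*t
j(p) = -36 (j(p) = -4*p*9/p = -4*9*p/p = -4*9 = -36)
F = -48481017/6359 (F = -9349 + (1/(-6359) + 1725) = -9349 + (-1/6359 + 1725) = -9349 + 10969274/6359 = -48481017/6359 ≈ -7624.0)
-28603/(F - 1*18308) + 11589/j(109) = -28603/(-48481017/6359 - 1*18308) + 11589/(-36) = -28603/(-48481017/6359 - 18308) + 11589*(-1/36) = -28603/(-164901589/6359) - 3863/12 = -28603*(-6359/164901589) - 3863/12 = 181886477/164901589 - 3863/12 = -634832200583/1978819068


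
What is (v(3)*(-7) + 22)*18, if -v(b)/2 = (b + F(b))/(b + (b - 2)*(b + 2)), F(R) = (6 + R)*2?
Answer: 2115/2 ≈ 1057.5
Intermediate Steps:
F(R) = 12 + 2*R
v(b) = -2*(12 + 3*b)/(b + (-2 + b)*(2 + b)) (v(b) = -2*(b + (12 + 2*b))/(b + (b - 2)*(b + 2)) = -2*(12 + 3*b)/(b + (-2 + b)*(2 + b)))
(v(3)*(-7) + 22)*18 = ((6*(-4 - 1*3)/(-4 + 3 + 3²))*(-7) + 22)*18 = ((6*(-4 - 3)/(-4 + 3 + 9))*(-7) + 22)*18 = ((6*(-7)/8)*(-7) + 22)*18 = ((6*(⅛)*(-7))*(-7) + 22)*18 = (-21/4*(-7) + 22)*18 = (147/4 + 22)*18 = (235/4)*18 = 2115/2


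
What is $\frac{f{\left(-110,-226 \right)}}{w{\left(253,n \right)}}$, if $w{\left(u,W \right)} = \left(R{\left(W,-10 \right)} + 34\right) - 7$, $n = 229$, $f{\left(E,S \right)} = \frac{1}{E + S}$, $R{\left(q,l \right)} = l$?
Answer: $- \frac{1}{5712} \approx -0.00017507$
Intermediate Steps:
$w{\left(u,W \right)} = 17$ ($w{\left(u,W \right)} = \left(-10 + 34\right) - 7 = 24 - 7 = 17$)
$\frac{f{\left(-110,-226 \right)}}{w{\left(253,n \right)}} = \frac{1}{\left(-110 - 226\right) 17} = \frac{1}{-336} \cdot \frac{1}{17} = \left(- \frac{1}{336}\right) \frac{1}{17} = - \frac{1}{5712}$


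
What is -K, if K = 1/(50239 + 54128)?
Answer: -1/104367 ≈ -9.5816e-6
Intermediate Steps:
K = 1/104367 ≈ 9.5816e-6
-K = -1*1/104367 = -1/104367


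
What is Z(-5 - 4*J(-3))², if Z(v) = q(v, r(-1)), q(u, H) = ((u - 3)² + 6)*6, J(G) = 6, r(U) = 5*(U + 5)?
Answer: 38192400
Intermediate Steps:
r(U) = 25 + 5*U (r(U) = 5*(5 + U) = 25 + 5*U)
q(u, H) = 36 + 6*(-3 + u)² (q(u, H) = ((-3 + u)² + 6)*6 = (6 + (-3 + u)²)*6 = 36 + 6*(-3 + u)²)
Z(v) = 36 + 6*(-3 + v)²
Z(-5 - 4*J(-3))² = (36 + 6*(-3 + (-5 - 4*6))²)² = (36 + 6*(-3 + (-5 - 24))²)² = (36 + 6*(-3 - 29)²)² = (36 + 6*(-32)²)² = (36 + 6*1024)² = (36 + 6144)² = 6180² = 38192400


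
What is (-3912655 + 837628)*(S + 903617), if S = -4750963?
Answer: 11830692828342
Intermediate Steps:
(-3912655 + 837628)*(S + 903617) = (-3912655 + 837628)*(-4750963 + 903617) = -3075027*(-3847346) = 11830692828342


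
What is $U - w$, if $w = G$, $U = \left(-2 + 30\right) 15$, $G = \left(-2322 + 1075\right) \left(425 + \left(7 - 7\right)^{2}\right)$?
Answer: $530395$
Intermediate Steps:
$G = -529975$ ($G = - 1247 \left(425 + 0^{2}\right) = - 1247 \left(425 + 0\right) = \left(-1247\right) 425 = -529975$)
$U = 420$ ($U = 28 \cdot 15 = 420$)
$w = -529975$
$U - w = 420 - -529975 = 420 + 529975 = 530395$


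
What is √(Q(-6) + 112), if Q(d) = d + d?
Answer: 10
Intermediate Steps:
Q(d) = 2*d
√(Q(-6) + 112) = √(2*(-6) + 112) = √(-12 + 112) = √100 = 10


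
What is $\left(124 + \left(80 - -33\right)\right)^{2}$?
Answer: $56169$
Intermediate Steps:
$\left(124 + \left(80 - -33\right)\right)^{2} = \left(124 + \left(80 + 33\right)\right)^{2} = \left(124 + 113\right)^{2} = 237^{2} = 56169$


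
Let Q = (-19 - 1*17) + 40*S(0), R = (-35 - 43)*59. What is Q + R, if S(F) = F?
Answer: -4638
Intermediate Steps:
R = -4602 (R = -78*59 = -4602)
Q = -36 (Q = (-19 - 1*17) + 40*0 = (-19 - 17) + 0 = -36 + 0 = -36)
Q + R = -36 - 4602 = -4638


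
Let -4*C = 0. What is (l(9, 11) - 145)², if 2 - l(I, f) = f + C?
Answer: 23716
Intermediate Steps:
C = 0 (C = -¼*0 = 0)
l(I, f) = 2 - f (l(I, f) = 2 - (f + 0) = 2 - f)
(l(9, 11) - 145)² = ((2 - 1*11) - 145)² = ((2 - 11) - 145)² = (-9 - 145)² = (-154)² = 23716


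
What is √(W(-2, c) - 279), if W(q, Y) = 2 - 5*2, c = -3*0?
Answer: I*√287 ≈ 16.941*I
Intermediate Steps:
c = 0
W(q, Y) = -8 (W(q, Y) = 2 - 10 = -8)
√(W(-2, c) - 279) = √(-8 - 279) = √(-287) = I*√287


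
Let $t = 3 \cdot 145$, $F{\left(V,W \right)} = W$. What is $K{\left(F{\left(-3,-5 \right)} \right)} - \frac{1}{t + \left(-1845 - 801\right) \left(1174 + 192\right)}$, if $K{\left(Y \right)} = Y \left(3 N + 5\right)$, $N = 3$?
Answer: $- \frac{252980069}{3614001} \approx -70.0$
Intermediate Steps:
$K{\left(Y \right)} = 14 Y$ ($K{\left(Y \right)} = Y \left(3 \cdot 3 + 5\right) = Y \left(9 + 5\right) = Y 14 = 14 Y$)
$t = 435$
$K{\left(F{\left(-3,-5 \right)} \right)} - \frac{1}{t + \left(-1845 - 801\right) \left(1174 + 192\right)} = 14 \left(-5\right) - \frac{1}{435 + \left(-1845 - 801\right) \left(1174 + 192\right)} = -70 - \frac{1}{435 - 3614436} = -70 - \frac{1}{-3614001} = -70 - - \frac{1}{3614001} = -70 + \frac{1}{3614001} = - \frac{252980069}{3614001}$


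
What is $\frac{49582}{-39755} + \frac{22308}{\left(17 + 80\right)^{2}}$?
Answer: $\frac{420337502}{374054795} \approx 1.1237$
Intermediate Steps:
$\frac{49582}{-39755} + \frac{22308}{\left(17 + 80\right)^{2}} = 49582 \left(- \frac{1}{39755}\right) + \frac{22308}{97^{2}} = - \frac{49582}{39755} + \frac{22308}{9409} = \frac{420337502}{374054795}$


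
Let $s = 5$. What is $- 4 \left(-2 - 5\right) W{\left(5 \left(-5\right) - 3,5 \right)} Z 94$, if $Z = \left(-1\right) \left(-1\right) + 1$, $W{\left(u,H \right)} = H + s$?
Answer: $52640$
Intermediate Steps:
$W{\left(u,H \right)} = 5 + H$ ($W{\left(u,H \right)} = H + 5 = 5 + H$)
$Z = 2$ ($Z = 1 + 1 = 2$)
$- 4 \left(-2 - 5\right) W{\left(5 \left(-5\right) - 3,5 \right)} Z 94 = - 4 \left(-2 - 5\right) \left(5 + 5\right) 2 \cdot 94 = \left(-4\right) \left(-7\right) 10 \cdot 2 \cdot 94 = 28 \cdot 20 \cdot 94 = 560 \cdot 94 = 52640$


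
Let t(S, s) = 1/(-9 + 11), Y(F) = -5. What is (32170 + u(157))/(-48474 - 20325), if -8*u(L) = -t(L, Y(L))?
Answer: -514721/1100784 ≈ -0.46760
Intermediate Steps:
t(S, s) = ½ (t(S, s) = 1/2 = ½)
u(L) = 1/16 (u(L) = -(-1)/(8*2) = -⅛*(-½) = 1/16)
(32170 + u(157))/(-48474 - 20325) = (32170 + 1/16)/(-48474 - 20325) = (514721/16)/(-68799) = (514721/16)*(-1/68799) = -514721/1100784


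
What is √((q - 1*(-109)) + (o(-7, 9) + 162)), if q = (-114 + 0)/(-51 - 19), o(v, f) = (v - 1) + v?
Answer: √315595/35 ≈ 16.051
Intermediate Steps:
o(v, f) = -1 + 2*v (o(v, f) = (-1 + v) + v = -1 + 2*v)
q = 57/35 (q = -114/(-70) = -114*(-1/70) = 57/35 ≈ 1.6286)
√((q - 1*(-109)) + (o(-7, 9) + 162)) = √((57/35 - 1*(-109)) + ((-1 + 2*(-7)) + 162)) = √((57/35 + 109) + ((-1 - 14) + 162)) = √(3872/35 + (-15 + 162)) = √(3872/35 + 147) = √(9017/35) = √315595/35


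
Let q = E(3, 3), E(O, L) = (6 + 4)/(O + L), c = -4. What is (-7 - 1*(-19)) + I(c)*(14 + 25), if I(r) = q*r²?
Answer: 1052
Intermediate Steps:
E(O, L) = 10/(L + O)
q = 5/3 (q = 10/(3 + 3) = 10/6 = 10*(⅙) = 5/3 ≈ 1.6667)
I(r) = 5*r²/3
(-7 - 1*(-19)) + I(c)*(14 + 25) = (-7 - 1*(-19)) + ((5/3)*(-4)²)*(14 + 25) = (-7 + 19) + ((5/3)*16)*39 = 12 + (80/3)*39 = 12 + 1040 = 1052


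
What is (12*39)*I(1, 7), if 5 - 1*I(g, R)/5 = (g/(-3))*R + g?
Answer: 14820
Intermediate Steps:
I(g, R) = 25 - 5*g + 5*R*g/3 (I(g, R) = 25 - 5*((g/(-3))*R + g) = 25 - 5*((-g/3)*R + g) = 25 - 5*(-R*g/3 + g) = 25 - 5*(g - R*g/3) = 25 + (-5*g + 5*R*g/3) = 25 - 5*g + 5*R*g/3)
(12*39)*I(1, 7) = (12*39)*(25 - 5*1 + (5/3)*7*1) = 468*(25 - 5 + 35/3) = 468*(95/3) = 14820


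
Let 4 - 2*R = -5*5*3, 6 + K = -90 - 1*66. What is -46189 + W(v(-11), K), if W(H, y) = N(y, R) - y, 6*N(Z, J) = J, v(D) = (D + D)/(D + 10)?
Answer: -552245/12 ≈ -46020.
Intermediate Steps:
v(D) = 2*D/(10 + D) (v(D) = (2*D)/(10 + D) = 2*D/(10 + D))
K = -162 (K = -6 + (-90 - 1*66) = -6 + (-90 - 66) = -6 - 156 = -162)
R = 79/2 (R = 2 - (-5*5)*3/2 = 2 - (-25)*3/2 = 2 - ½*(-75) = 2 + 75/2 = 79/2 ≈ 39.500)
N(Z, J) = J/6
W(H, y) = 79/12 - y (W(H, y) = (⅙)*(79/2) - y = 79/12 - y)
-46189 + W(v(-11), K) = -46189 + (79/12 - 1*(-162)) = -46189 + (79/12 + 162) = -46189 + 2023/12 = -552245/12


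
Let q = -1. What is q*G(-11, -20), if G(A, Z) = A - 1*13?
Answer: 24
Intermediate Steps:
G(A, Z) = -13 + A (G(A, Z) = A - 13 = -13 + A)
q*G(-11, -20) = -(-13 - 11) = -1*(-24) = 24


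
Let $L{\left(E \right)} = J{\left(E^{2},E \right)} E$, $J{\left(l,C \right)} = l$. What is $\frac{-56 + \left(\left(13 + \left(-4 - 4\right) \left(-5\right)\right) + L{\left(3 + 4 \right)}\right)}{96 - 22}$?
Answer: $\frac{170}{37} \approx 4.5946$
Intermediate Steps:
$L{\left(E \right)} = E^{3}$ ($L{\left(E \right)} = E^{2} E = E^{3}$)
$\frac{-56 + \left(\left(13 + \left(-4 - 4\right) \left(-5\right)\right) + L{\left(3 + 4 \right)}\right)}{96 - 22} = \frac{-56 + \left(\left(13 + \left(-4 - 4\right) \left(-5\right)\right) + \left(3 + 4\right)^{3}\right)}{96 - 22} = \frac{-56 + \left(\left(13 - -40\right) + 7^{3}\right)}{74} = \frac{-56 + \left(\left(13 + 40\right) + 343\right)}{74} = \frac{-56 + \left(53 + 343\right)}{74} = \frac{-56 + 396}{74} = \frac{1}{74} \cdot 340 = \frac{170}{37}$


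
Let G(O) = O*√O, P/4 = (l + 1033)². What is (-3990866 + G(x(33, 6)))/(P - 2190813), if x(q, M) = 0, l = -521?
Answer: 3990866/1142237 ≈ 3.4939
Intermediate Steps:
P = 1048576 (P = 4*(-521 + 1033)² = 4*512² = 4*262144 = 1048576)
G(O) = O^(3/2)
(-3990866 + G(x(33, 6)))/(P - 2190813) = (-3990866 + 0^(3/2))/(1048576 - 2190813) = (-3990866 + 0)/(-1142237) = -3990866*(-1/1142237) = 3990866/1142237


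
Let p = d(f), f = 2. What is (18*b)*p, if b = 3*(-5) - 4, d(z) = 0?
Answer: 0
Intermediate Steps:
p = 0
b = -19 (b = -15 - 4 = -19)
(18*b)*p = (18*(-19))*0 = -342*0 = 0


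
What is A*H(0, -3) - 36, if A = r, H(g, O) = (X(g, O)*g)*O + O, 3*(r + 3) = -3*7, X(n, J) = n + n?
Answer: -6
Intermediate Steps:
X(n, J) = 2*n
r = -10 (r = -3 + (-3*7)/3 = -3 + (⅓)*(-21) = -3 - 7 = -10)
H(g, O) = O + 2*O*g² (H(g, O) = ((2*g)*g)*O + O = (2*g²)*O + O = 2*O*g² + O = O + 2*O*g²)
A = -10
A*H(0, -3) - 36 = -(-30)*(1 + 2*0²) - 36 = -(-30)*(1 + 2*0) - 36 = -(-30)*(1 + 0) - 36 = -(-30) - 36 = -10*(-3) - 36 = 30 - 36 = -6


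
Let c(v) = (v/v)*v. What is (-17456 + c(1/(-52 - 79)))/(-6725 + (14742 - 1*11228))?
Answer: 2286737/420641 ≈ 5.4363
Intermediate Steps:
c(v) = v (c(v) = 1*v = v)
(-17456 + c(1/(-52 - 79)))/(-6725 + (14742 - 1*11228)) = (-17456 + 1/(-52 - 79))/(-6725 + (14742 - 1*11228)) = (-17456 + 1/(-131))/(-6725 + (14742 - 11228)) = (-17456 - 1/131)/(-6725 + 3514) = -2286737/131/(-3211) = -2286737/131*(-1/3211) = 2286737/420641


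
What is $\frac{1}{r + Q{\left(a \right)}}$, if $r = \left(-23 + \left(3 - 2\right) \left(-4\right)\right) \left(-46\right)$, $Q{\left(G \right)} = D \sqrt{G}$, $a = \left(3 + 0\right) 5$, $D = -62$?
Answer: $\frac{207}{247484} + \frac{31 \sqrt{15}}{742452} \approx 0.00099813$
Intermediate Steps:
$a = 15$ ($a = 3 \cdot 5 = 15$)
$Q{\left(G \right)} = - 62 \sqrt{G}$
$r = 1242$ ($r = \left(-23 + 1 \left(-4\right)\right) \left(-46\right) = \left(-23 - 4\right) \left(-46\right) = \left(-27\right) \left(-46\right) = 1242$)
$\frac{1}{r + Q{\left(a \right)}} = \frac{1}{1242 - 62 \sqrt{15}}$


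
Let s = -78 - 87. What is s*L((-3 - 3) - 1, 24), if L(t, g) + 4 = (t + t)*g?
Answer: 56100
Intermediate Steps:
L(t, g) = -4 + 2*g*t (L(t, g) = -4 + (t + t)*g = -4 + (2*t)*g = -4 + 2*g*t)
s = -165
s*L((-3 - 3) - 1, 24) = -165*(-4 + 2*24*((-3 - 3) - 1)) = -165*(-4 + 2*24*(-6 - 1)) = -165*(-4 + 2*24*(-7)) = -165*(-4 - 336) = -165*(-340) = 56100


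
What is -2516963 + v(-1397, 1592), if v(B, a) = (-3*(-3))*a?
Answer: -2502635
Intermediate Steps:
v(B, a) = 9*a
-2516963 + v(-1397, 1592) = -2516963 + 9*1592 = -2516963 + 14328 = -2502635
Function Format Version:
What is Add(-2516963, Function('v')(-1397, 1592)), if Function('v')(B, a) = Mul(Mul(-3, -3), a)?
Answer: -2502635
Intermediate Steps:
Function('v')(B, a) = Mul(9, a)
Add(-2516963, Function('v')(-1397, 1592)) = Add(-2516963, Mul(9, 1592)) = Add(-2516963, 14328) = -2502635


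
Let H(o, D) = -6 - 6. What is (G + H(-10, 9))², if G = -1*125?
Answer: 18769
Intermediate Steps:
H(o, D) = -12
G = -125
(G + H(-10, 9))² = (-125 - 12)² = (-137)² = 18769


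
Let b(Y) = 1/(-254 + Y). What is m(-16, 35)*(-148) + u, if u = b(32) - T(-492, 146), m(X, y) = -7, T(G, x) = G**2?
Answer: -53508217/222 ≈ -2.4103e+5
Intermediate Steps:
u = -53738209/222 (u = 1/(-254 + 32) - 1*(-492)**2 = 1/(-222) - 1*242064 = -1/222 - 242064 = -53738209/222 ≈ -2.4206e+5)
m(-16, 35)*(-148) + u = -7*(-148) - 53738209/222 = 1036 - 53738209/222 = -53508217/222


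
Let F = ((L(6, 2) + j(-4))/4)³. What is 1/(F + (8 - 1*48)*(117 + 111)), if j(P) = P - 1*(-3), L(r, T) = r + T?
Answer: -64/583337 ≈ -0.00010971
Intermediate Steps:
L(r, T) = T + r
j(P) = 3 + P (j(P) = P + 3 = 3 + P)
F = 343/64 (F = (((2 + 6) + (3 - 4))/4)³ = ((8 - 1)/4)³ = ((¼)*7)³ = (7/4)³ = 343/64 ≈ 5.3594)
1/(F + (8 - 1*48)*(117 + 111)) = 1/(343/64 + (8 - 1*48)*(117 + 111)) = 1/(343/64 + (8 - 48)*228) = 1/(343/64 - 40*228) = 1/(343/64 - 9120) = 1/(-583337/64) = -64/583337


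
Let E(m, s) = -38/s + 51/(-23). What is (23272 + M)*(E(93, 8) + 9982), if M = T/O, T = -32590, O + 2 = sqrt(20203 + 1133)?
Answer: 113880776253543/490636 - 14953970385*sqrt(5334)/490636 ≈ 2.2988e+8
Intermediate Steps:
O = -2 + 2*sqrt(5334) (O = -2 + sqrt(20203 + 1133) = -2 + sqrt(21336) = -2 + 2*sqrt(5334) ≈ 144.07)
M = -32590/(-2 + 2*sqrt(5334)) ≈ -226.21
E(m, s) = -51/23 - 38/s (E(m, s) = -38/s + 51*(-1/23) = -38/s - 51/23 = -51/23 - 38/s)
(23272 + M)*(E(93, 8) + 9982) = (23272 + (-16295/5333 - 16295*sqrt(5334)/5333))*((-51/23 - 38/8) + 9982) = (124093281/5333 - 16295*sqrt(5334)/5333)*((-51/23 - 38*1/8) + 9982) = (124093281/5333 - 16295*sqrt(5334)/5333)*((-51/23 - 19/4) + 9982) = (124093281/5333 - 16295*sqrt(5334)/5333)*(-641/92 + 9982) = (124093281/5333 - 16295*sqrt(5334)/5333)*(917703/92) = 113880776253543/490636 - 14953970385*sqrt(5334)/490636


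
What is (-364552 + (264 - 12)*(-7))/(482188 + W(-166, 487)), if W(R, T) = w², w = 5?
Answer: -366316/482213 ≈ -0.75966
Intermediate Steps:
W(R, T) = 25 (W(R, T) = 5² = 25)
(-364552 + (264 - 12)*(-7))/(482188 + W(-166, 487)) = (-364552 + (264 - 12)*(-7))/(482188 + 25) = (-364552 + 252*(-7))/482213 = (-364552 - 1764)*(1/482213) = -366316*1/482213 = -366316/482213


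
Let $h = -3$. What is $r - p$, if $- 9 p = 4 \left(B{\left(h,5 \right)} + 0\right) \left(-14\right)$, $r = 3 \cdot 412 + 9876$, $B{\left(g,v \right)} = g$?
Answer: $\frac{33392}{3} \approx 11131.0$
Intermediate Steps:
$r = 11112$ ($r = 1236 + 9876 = 11112$)
$p = - \frac{56}{3}$ ($p = - \frac{4 \left(-3 + 0\right) \left(-14\right)}{9} = - \frac{4 \left(-3\right) \left(-14\right)}{9} = - \frac{\left(-12\right) \left(-14\right)}{9} = \left(- \frac{1}{9}\right) 168 = - \frac{56}{3} \approx -18.667$)
$r - p = 11112 - - \frac{56}{3} = 11112 + \frac{56}{3} = \frac{33392}{3}$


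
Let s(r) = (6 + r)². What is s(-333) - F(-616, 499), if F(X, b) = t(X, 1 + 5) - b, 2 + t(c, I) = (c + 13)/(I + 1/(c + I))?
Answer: 393454200/3659 ≈ 1.0753e+5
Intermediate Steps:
t(c, I) = -2 + (13 + c)/(I + 1/(I + c)) (t(c, I) = -2 + (c + 13)/(I + 1/(c + I)) = -2 + (13 + c)/(I + 1/(I + c)))
F(X, b) = -b + (4 + X² + 7*X)/(37 + 6*X) (F(X, b) = (-2 + X² - 2*(1 + 5)² + 13*(1 + 5) + 13*X - (1 + 5)*X)/(1 + (1 + 5)² + (1 + 5)*X) - b = (-2 + X² - 2*6² + 13*6 + 13*X - 1*6*X)/(1 + 6² + 6*X) - b = (-2 + X² - 2*36 + 78 + 13*X - 6*X)/(1 + 36 + 6*X) - b = (-2 + X² - 72 + 78 + 13*X - 6*X)/(37 + 6*X) - b = (4 + X² + 7*X)/(37 + 6*X) - b = -b + (4 + X² + 7*X)/(37 + 6*X))
s(-333) - F(-616, 499) = (6 - 333)² - (4 + (-616)² + 7*(-616) - 1*499*(37 + 6*(-616)))/(37 + 6*(-616)) = (-327)² - (4 + 379456 - 4312 - 1*499*(37 - 3696))/(37 - 3696) = 106929 - (4 + 379456 - 4312 - 1*499*(-3659))/(-3659) = 106929 - (-1)*(4 + 379456 - 4312 + 1825841)/3659 = 106929 - (-1)*2200989/3659 = 106929 - 1*(-2200989/3659) = 106929 + 2200989/3659 = 393454200/3659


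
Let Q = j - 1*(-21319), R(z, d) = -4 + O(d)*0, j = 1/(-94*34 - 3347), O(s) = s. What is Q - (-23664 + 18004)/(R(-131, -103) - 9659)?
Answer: 449285641276/21075003 ≈ 21318.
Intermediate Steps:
j = -1/6543 (j = 1/(-3196 - 3347) = 1/(-6543) = -1/6543 ≈ -0.00015284)
R(z, d) = -4 (R(z, d) = -4 + d*0 = -4 + 0 = -4)
Q = 139490216/6543 (Q = -1/6543 - 1*(-21319) = -1/6543 + 21319 = 139490216/6543 ≈ 21319.)
Q - (-23664 + 18004)/(R(-131, -103) - 9659) = 139490216/6543 - (-23664 + 18004)/(-4 - 9659) = 139490216/6543 - (-5660)/(-9663) = 139490216/6543 - (-5660)*(-1)/9663 = 139490216/6543 - 1*5660/9663 = 139490216/6543 - 5660/9663 = 449285641276/21075003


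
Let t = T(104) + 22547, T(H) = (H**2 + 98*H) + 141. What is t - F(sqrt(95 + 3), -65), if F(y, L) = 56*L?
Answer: 47336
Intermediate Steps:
T(H) = 141 + H**2 + 98*H
t = 43696 (t = (141 + 104**2 + 98*104) + 22547 = (141 + 10816 + 10192) + 22547 = 21149 + 22547 = 43696)
t - F(sqrt(95 + 3), -65) = 43696 - 56*(-65) = 43696 - 1*(-3640) = 43696 + 3640 = 47336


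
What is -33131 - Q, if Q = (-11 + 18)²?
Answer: -33180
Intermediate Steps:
Q = 49 (Q = 7² = 49)
-33131 - Q = -33131 - 1*49 = -33131 - 49 = -33180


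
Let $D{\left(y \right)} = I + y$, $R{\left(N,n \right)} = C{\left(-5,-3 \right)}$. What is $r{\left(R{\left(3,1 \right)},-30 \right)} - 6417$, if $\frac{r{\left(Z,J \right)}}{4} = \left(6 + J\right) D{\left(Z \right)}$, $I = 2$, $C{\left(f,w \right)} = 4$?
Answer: $-6993$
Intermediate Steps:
$R{\left(N,n \right)} = 4$
$D{\left(y \right)} = 2 + y$
$r{\left(Z,J \right)} = 4 \left(2 + Z\right) \left(6 + J\right)$ ($r{\left(Z,J \right)} = 4 \left(6 + J\right) \left(2 + Z\right) = 4 \left(2 + Z\right) \left(6 + J\right)$)
$r{\left(R{\left(3,1 \right)},-30 \right)} - 6417 = 4 \left(2 + 4\right) \left(6 - 30\right) - 6417 = 4 \cdot 6 \left(-24\right) - 6417 = -576 - 6417 = -6993$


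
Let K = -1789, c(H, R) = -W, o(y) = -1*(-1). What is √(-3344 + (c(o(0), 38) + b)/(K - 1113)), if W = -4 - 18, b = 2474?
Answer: 4*I*√440141987/1451 ≈ 57.835*I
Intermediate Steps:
W = -22
o(y) = 1
c(H, R) = 22 (c(H, R) = -1*(-22) = 22)
√(-3344 + (c(o(0), 38) + b)/(K - 1113)) = √(-3344 + (22 + 2474)/(-1789 - 1113)) = √(-3344 + 2496/(-2902)) = √(-3344 + 2496*(-1/2902)) = √(-3344 - 1248/1451) = √(-4853392/1451) = 4*I*√440141987/1451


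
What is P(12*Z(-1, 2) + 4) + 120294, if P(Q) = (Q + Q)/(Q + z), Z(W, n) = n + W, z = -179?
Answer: 19607890/163 ≈ 1.2029e+5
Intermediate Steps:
Z(W, n) = W + n
P(Q) = 2*Q/(-179 + Q) (P(Q) = (Q + Q)/(Q - 179) = (2*Q)/(-179 + Q) = 2*Q/(-179 + Q))
P(12*Z(-1, 2) + 4) + 120294 = 2*(12*(-1 + 2) + 4)/(-179 + (12*(-1 + 2) + 4)) + 120294 = 2*(12*1 + 4)/(-179 + (12*1 + 4)) + 120294 = 2*(12 + 4)/(-179 + (12 + 4)) + 120294 = 2*16/(-179 + 16) + 120294 = 2*16/(-163) + 120294 = 2*16*(-1/163) + 120294 = -32/163 + 120294 = 19607890/163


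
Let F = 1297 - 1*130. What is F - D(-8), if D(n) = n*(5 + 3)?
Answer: 1231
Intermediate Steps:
F = 1167 (F = 1297 - 130 = 1167)
D(n) = 8*n (D(n) = n*8 = 8*n)
F - D(-8) = 1167 - 8*(-8) = 1167 - 1*(-64) = 1167 + 64 = 1231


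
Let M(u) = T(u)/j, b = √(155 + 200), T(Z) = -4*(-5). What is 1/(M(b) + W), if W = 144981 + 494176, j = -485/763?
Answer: 97/61995177 ≈ 1.5646e-6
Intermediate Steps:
T(Z) = 20
j = -485/763 (j = -485*1/763 = -485/763 ≈ -0.63565)
b = √355 ≈ 18.841
M(u) = -3052/97 (M(u) = 20/(-485/763) = 20*(-763/485) = -3052/97)
W = 639157
1/(M(b) + W) = 1/(-3052/97 + 639157) = 1/(61995177/97) = 97/61995177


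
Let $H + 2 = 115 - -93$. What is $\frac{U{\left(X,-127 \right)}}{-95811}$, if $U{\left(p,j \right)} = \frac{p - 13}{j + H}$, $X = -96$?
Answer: $\frac{1}{69441} \approx 1.4401 \cdot 10^{-5}$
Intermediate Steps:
$H = 206$ ($H = -2 + \left(115 - -93\right) = -2 + \left(115 + 93\right) = -2 + 208 = 206$)
$U{\left(p,j \right)} = \frac{-13 + p}{206 + j}$ ($U{\left(p,j \right)} = \frac{p - 13}{j + 206} = \frac{-13 + p}{206 + j}$)
$\frac{U{\left(X,-127 \right)}}{-95811} = \frac{\frac{1}{206 - 127} \left(-13 - 96\right)}{-95811} = \frac{1}{79} \left(-109\right) \left(- \frac{1}{95811}\right) = \left(- \frac{109}{79}\right) \left(- \frac{1}{95811}\right) = \frac{1}{69441}$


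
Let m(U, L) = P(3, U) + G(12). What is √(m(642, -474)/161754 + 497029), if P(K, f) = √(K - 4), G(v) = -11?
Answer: √(13004443953011670 + 161754*I)/161754 ≈ 705.0 + 4.3845e-9*I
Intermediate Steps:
P(K, f) = √(-4 + K)
m(U, L) = -11 + I (m(U, L) = √(-4 + 3) - 11 = √(-1) - 11 = I - 11 = -11 + I)
√(m(642, -474)/161754 + 497029) = √((-11 + I)/161754 + 497029) = √((-11 + I)*(1/161754) + 497029) = √((-11/161754 + I/161754) + 497029) = √(80396428855/161754 + I/161754)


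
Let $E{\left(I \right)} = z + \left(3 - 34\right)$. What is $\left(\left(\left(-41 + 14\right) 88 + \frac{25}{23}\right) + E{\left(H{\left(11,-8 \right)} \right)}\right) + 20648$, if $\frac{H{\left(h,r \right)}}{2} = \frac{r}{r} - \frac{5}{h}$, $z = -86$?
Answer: $\frac{417590}{23} \approx 18156.0$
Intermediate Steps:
$H{\left(h,r \right)} = 2 - \frac{10}{h}$ ($H{\left(h,r \right)} = 2 \left(\frac{r}{r} - \frac{5}{h}\right) = 2 \left(1 - \frac{5}{h}\right) = 2 - \frac{10}{h}$)
$E{\left(I \right)} = -117$ ($E{\left(I \right)} = -86 + \left(3 - 34\right) = -86 - 31 = -117$)
$\left(\left(\left(-41 + 14\right) 88 + \frac{25}{23}\right) + E{\left(H{\left(11,-8 \right)} \right)}\right) + 20648 = \left(\left(\left(-41 + 14\right) 88 + \frac{25}{23}\right) - 117\right) + 20648 = \left(\left(\left(-27\right) 88 + 25 \cdot \frac{1}{23}\right) - 117\right) + 20648 = \left(\left(-2376 + \frac{25}{23}\right) - 117\right) + 20648 = \left(- \frac{54623}{23} - 117\right) + 20648 = - \frac{57314}{23} + 20648 = \frac{417590}{23}$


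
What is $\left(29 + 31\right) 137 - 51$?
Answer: $8169$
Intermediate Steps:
$\left(29 + 31\right) 137 - 51 = 60 \cdot 137 - 51 = 8220 - 51 = 8169$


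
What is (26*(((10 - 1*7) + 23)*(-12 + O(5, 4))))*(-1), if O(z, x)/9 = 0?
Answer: 8112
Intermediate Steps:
O(z, x) = 0 (O(z, x) = 9*0 = 0)
(26*(((10 - 1*7) + 23)*(-12 + O(5, 4))))*(-1) = (26*(((10 - 1*7) + 23)*(-12 + 0)))*(-1) = (26*(((10 - 7) + 23)*(-12)))*(-1) = (26*((3 + 23)*(-12)))*(-1) = (26*(26*(-12)))*(-1) = (26*(-312))*(-1) = -8112*(-1) = 8112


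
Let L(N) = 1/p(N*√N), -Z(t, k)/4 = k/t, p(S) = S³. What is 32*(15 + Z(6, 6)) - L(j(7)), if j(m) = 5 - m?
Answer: 352 + I*√2/32 ≈ 352.0 + 0.044194*I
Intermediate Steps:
Z(t, k) = -4*k/t
L(N) = N^(-9/2) (L(N) = 1/((N*√N)³) = 1/((N^(3/2))³) = 1/(N^(9/2)) = N^(-9/2))
32*(15 + Z(6, 6)) - L(j(7)) = 32*(15 - 4*6/6) - 1/(5 - 1*7)^(9/2) = 32*(15 - 4*6*⅙) - 1/(5 - 7)^(9/2) = 32*(15 - 4) - 1/(-2)^(9/2) = 32*11 - (-1)*I*√2/32 = 352 + I*√2/32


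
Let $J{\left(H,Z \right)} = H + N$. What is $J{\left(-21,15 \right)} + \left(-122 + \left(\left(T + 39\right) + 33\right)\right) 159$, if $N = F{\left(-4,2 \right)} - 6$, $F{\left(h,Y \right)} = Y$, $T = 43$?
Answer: $-1138$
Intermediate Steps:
$N = -4$ ($N = 2 - 6 = -4$)
$J{\left(H,Z \right)} = -4 + H$ ($J{\left(H,Z \right)} = H - 4 = -4 + H$)
$J{\left(-21,15 \right)} + \left(-122 + \left(\left(T + 39\right) + 33\right)\right) 159 = \left(-4 - 21\right) + \left(-122 + \left(\left(43 + 39\right) + 33\right)\right) 159 = -25 + \left(-122 + \left(82 + 33\right)\right) 159 = -25 + \left(-122 + 115\right) 159 = -25 - 1113 = -1138$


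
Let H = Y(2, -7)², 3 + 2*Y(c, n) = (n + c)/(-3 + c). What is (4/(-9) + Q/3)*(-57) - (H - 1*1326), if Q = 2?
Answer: 3937/3 ≈ 1312.3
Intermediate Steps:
Y(c, n) = -3/2 + (c + n)/(2*(-3 + c)) (Y(c, n) = -3/2 + ((n + c)/(-3 + c))/2 = -3/2 + ((c + n)/(-3 + c))/2 = -3/2 + (c + n)/(2*(-3 + c)))
H = 1 (H = ((9 - 7 - 2*2)/(2*(-3 + 2)))² = ((½)*(9 - 7 - 4)/(-1))² = ((½)*(-1)*(-2))² = 1² = 1)
(4/(-9) + Q/3)*(-57) - (H - 1*1326) = (4/(-9) + 2/3)*(-57) - (1 - 1*1326) = (4*(-⅑) + 2*(⅓))*(-57) - (1 - 1326) = (-4/9 + ⅔)*(-57) - 1*(-1325) = (2/9)*(-57) + 1325 = -38/3 + 1325 = 3937/3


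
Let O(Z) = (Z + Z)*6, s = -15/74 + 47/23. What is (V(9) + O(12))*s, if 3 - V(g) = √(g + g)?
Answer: 460551/1702 - 9399*√2/1702 ≈ 262.78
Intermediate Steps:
V(g) = 3 - √2*√g (V(g) = 3 - √(g + g) = 3 - √(2*g) = 3 - √2*√g)
s = 3133/1702 (s = -15*1/74 + 47*(1/23) = -15/74 + 47/23 = 3133/1702 ≈ 1.8408)
O(Z) = 12*Z (O(Z) = (2*Z)*6 = 12*Z)
(V(9) + O(12))*s = ((3 - √2*√9) + 12*12)*(3133/1702) = ((3 - 1*√2*3) + 144)*(3133/1702) = ((3 - 3*√2) + 144)*(3133/1702) = (147 - 3*√2)*(3133/1702) = 460551/1702 - 9399*√2/1702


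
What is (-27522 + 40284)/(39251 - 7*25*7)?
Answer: 6381/19013 ≈ 0.33561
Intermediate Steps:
(-27522 + 40284)/(39251 - 7*25*7) = 12762/(39251 - 175*7) = 12762/(39251 - 1225) = 12762/38026 = 12762*(1/38026) = 6381/19013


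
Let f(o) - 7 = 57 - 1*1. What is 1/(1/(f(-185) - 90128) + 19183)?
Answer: 90065/1727716894 ≈ 5.2130e-5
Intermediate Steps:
f(o) = 63 (f(o) = 7 + (57 - 1*1) = 7 + (57 - 1) = 7 + 56 = 63)
1/(1/(f(-185) - 90128) + 19183) = 1/(1/(63 - 90128) + 19183) = 1/(1/(-90065) + 19183) = 1/(-1/90065 + 19183) = 1/(1727716894/90065) = 90065/1727716894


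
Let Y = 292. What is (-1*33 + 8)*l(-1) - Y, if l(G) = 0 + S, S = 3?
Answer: -367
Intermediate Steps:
l(G) = 3 (l(G) = 0 + 3 = 3)
(-1*33 + 8)*l(-1) - Y = (-1*33 + 8)*3 - 1*292 = (-33 + 8)*3 - 292 = -25*3 - 292 = -75 - 292 = -367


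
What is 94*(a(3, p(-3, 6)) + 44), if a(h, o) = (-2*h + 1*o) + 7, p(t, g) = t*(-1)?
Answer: 4512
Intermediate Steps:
p(t, g) = -t
a(h, o) = 7 + o - 2*h (a(h, o) = (-2*h + o) + 7 = (o - 2*h) + 7 = 7 + o - 2*h)
94*(a(3, p(-3, 6)) + 44) = 94*((7 - 1*(-3) - 2*3) + 44) = 94*((7 + 3 - 6) + 44) = 94*(4 + 44) = 94*48 = 4512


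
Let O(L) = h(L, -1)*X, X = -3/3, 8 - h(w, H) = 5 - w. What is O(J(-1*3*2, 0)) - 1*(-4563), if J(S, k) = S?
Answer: 4566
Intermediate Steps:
h(w, H) = 3 + w (h(w, H) = 8 - (5 - w) = 8 + (-5 + w) = 3 + w)
X = -1 (X = -3*⅓ = -1)
O(L) = -3 - L (O(L) = (3 + L)*(-1) = -3 - L)
O(J(-1*3*2, 0)) - 1*(-4563) = (-3 - (-1*3)*2) - 1*(-4563) = (-3 - (-3)*2) + 4563 = (-3 - 1*(-6)) + 4563 = (-3 + 6) + 4563 = 3 + 4563 = 4566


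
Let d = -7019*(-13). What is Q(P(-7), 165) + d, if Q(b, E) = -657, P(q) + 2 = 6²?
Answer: 90590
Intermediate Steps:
P(q) = 34 (P(q) = -2 + 6² = -2 + 36 = 34)
d = 91247
Q(P(-7), 165) + d = -657 + 91247 = 90590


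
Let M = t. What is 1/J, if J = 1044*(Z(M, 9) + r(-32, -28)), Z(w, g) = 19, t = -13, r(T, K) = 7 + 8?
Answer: 1/35496 ≈ 2.8172e-5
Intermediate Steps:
r(T, K) = 15
M = -13
J = 35496 (J = 1044*(19 + 15) = 1044*34 = 35496)
1/J = 1/35496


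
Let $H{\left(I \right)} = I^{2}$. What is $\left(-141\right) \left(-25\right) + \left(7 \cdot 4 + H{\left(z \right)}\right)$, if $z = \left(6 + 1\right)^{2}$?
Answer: $5954$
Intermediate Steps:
$z = 49$ ($z = 7^{2} = 49$)
$\left(-141\right) \left(-25\right) + \left(7 \cdot 4 + H{\left(z \right)}\right) = \left(-141\right) \left(-25\right) + \left(7 \cdot 4 + 49^{2}\right) = 3525 + \left(28 + 2401\right) = 3525 + 2429 = 5954$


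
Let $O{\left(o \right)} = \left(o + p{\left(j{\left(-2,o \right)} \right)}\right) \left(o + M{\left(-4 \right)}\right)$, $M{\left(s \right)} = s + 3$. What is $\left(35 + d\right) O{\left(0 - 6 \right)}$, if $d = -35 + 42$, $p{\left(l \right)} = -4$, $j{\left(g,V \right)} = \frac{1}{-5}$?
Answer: $2940$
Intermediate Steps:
$j{\left(g,V \right)} = - \frac{1}{5}$
$M{\left(s \right)} = 3 + s$
$O{\left(o \right)} = \left(-1 + o\right) \left(-4 + o\right)$ ($O{\left(o \right)} = \left(o - 4\right) \left(o + \left(3 - 4\right)\right) = \left(-4 + o\right) \left(o - 1\right) = \left(-4 + o\right) \left(-1 + o\right) = \left(-1 + o\right) \left(-4 + o\right)$)
$d = 7$
$\left(35 + d\right) O{\left(0 - 6 \right)} = \left(35 + 7\right) \left(4 + \left(0 - 6\right)^{2} - 5 \left(0 - 6\right)\right) = 42 \left(4 + \left(-6\right)^{2} - -30\right) = 42 \left(4 + 36 + 30\right) = 42 \cdot 70 = 2940$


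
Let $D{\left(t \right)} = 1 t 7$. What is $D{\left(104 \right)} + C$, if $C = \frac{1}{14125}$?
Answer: $\frac{10283001}{14125} \approx 728.0$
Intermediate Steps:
$D{\left(t \right)} = 7 t$ ($D{\left(t \right)} = t 7 = 7 t$)
$C = \frac{1}{14125} \approx 7.0796 \cdot 10^{-5}$
$D{\left(104 \right)} + C = 7 \cdot 104 + \frac{1}{14125} = 728 + \frac{1}{14125} = \frac{10283001}{14125}$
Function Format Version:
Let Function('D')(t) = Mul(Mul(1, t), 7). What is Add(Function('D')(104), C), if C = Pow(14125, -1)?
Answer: Rational(10283001, 14125) ≈ 728.00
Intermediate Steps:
Function('D')(t) = Mul(7, t) (Function('D')(t) = Mul(t, 7) = Mul(7, t))
C = Rational(1, 14125) ≈ 7.0796e-5
Add(Function('D')(104), C) = Add(Mul(7, 104), Rational(1, 14125)) = Add(728, Rational(1, 14125)) = Rational(10283001, 14125)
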